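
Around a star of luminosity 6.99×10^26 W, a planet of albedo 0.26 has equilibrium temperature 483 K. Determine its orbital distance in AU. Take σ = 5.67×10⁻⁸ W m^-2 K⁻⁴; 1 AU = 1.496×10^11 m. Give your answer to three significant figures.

0.386 AU

The flux needed for this T is 4σT⁴/(1−0.26) = 16680 W m^-2.
S = L/(4πd²) → d = √(L/4πS) = √(6.99×10^26/(4π·16680)) = 5.775×10^10 m = 0.3860 AU.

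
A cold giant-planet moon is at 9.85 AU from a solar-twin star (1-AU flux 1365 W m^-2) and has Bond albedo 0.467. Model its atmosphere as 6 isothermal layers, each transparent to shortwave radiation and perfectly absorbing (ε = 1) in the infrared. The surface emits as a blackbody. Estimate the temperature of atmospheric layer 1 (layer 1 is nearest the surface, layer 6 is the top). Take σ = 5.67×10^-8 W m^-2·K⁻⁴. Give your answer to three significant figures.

By the inverse-square law, S = 1365/9.85² = 14.07 W m^-2.
The effective emission temperature is T_e = [S(1−α)/(4σ)]^¼ = 75.83 K.
Each opaque layer satisfies 2T_j⁴ = T_{j−1}⁴ + T_{j+1}⁴, giving T_k⁴ = (N+1−k)T_e⁴.
With k = 1: T_1 = (6+1−1)^¼·75.83 K = 118.7 K.

119 kelvin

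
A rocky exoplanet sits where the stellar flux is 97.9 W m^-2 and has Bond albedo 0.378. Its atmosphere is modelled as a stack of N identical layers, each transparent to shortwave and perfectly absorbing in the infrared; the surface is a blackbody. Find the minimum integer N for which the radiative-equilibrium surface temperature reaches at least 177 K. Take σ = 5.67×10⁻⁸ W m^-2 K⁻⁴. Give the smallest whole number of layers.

Top-of-atmosphere balance: σT_e⁴ = S(1−α)/4 = 15.22 W m^-2 → T_e = 128.0 K.
Need (N+1)T_e⁴ ≥ T_s⁴, i.e. N+1 ≥ (177/128.0)⁴ = 3.656.
Rounding up, N = 3.

3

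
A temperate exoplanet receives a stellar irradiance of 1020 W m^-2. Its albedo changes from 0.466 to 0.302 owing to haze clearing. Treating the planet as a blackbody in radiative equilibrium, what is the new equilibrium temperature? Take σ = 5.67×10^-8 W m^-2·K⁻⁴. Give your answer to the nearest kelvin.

237 K

New equilibrium: T₂ = [(1−0.302)·1020/(4σ)]^(1/4) = 236.7 K.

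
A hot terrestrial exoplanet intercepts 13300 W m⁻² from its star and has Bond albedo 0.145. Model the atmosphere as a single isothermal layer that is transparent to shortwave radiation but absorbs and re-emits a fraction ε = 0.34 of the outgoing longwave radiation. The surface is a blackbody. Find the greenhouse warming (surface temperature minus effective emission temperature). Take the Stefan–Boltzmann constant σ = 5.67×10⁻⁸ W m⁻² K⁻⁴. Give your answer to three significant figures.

The planet radiates to space at T_e = [S(1−α)/(4σ)]^(1/4) = 473.2 K.
Surface balance with a leaky layer gives σT_s⁴ = σT_e⁴·2/(2−ε), so T_s = T_e·[2/(2−0.34)]^(1/4) = 495.8 K.
T_s − T_e = 495.8 − 473.2 = 22.56 K.

22.6 kelvin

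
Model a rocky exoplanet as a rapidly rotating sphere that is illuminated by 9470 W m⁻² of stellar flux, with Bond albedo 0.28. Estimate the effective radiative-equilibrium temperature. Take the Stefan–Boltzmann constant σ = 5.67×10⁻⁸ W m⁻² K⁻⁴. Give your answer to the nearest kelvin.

Absorbed flux (global mean): S(1−α)/4 = 9470·0.72/4 = 1705 W m⁻².
Balancing against σT⁴: T = (1705/5.67×10⁻⁸)^(1/4) = 416.4 K.

416 K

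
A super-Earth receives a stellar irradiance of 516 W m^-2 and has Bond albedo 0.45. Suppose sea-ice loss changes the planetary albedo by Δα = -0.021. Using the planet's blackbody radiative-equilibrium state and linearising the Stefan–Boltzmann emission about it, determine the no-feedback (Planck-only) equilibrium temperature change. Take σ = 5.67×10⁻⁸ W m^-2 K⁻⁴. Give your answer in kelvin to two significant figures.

Unperturbed T_e = [516.0·(1−0.45)/(4σ)]^¼ = 188.1 K.
ΔF = −(S/4)Δα = −(516.0/4)×(-0.021) = 2.709 W m^-2.
Planck response: λ_P = 4σT_e³ = 4·5.67×10⁻⁸·(188.1)³ = 1.509 W m^-2/K.
So ΔT₀ = 2.709/1.509 = 1.80 K.

1.8 kelvin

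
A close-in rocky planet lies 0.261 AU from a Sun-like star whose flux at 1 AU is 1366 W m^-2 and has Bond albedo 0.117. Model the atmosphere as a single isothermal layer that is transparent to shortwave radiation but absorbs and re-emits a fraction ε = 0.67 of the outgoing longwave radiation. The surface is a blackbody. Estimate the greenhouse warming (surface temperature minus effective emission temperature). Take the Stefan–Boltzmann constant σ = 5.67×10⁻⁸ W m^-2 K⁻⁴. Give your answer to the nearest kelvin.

57 K

By the inverse-square law, S = 1366/0.261² = 20050 W m^-2.
The planet radiates to space at T_e = [S(1−α)/(4σ)]^(1/4) = 528.6 K.
For a single slab of emissivity ε, T_s⁴ = 2T_e⁴/(2−ε); thus T_s = 528.6·(1.504)^(1/4) = 585.4 K.
T_s − T_e = 585.4 − 528.6 = 56.76 K.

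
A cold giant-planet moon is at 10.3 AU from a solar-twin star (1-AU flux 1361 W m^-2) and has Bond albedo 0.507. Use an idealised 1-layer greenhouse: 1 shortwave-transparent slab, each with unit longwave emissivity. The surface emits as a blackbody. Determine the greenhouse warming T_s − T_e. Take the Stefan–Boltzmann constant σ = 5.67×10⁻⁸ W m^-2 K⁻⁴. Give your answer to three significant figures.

Flux at the orbit: S = 1361/(10.3)² = 12.83 W m^-2.
Top-of-atmosphere balance: σT_e⁴ = S(1−α)/4 = 1.581 W m^-2 → T_e = 72.67 K.
Surface: T_s = (2)^¼·T_e = 86.42 K.
Warming: T_s − T_e = 13.75 K.

13.7 K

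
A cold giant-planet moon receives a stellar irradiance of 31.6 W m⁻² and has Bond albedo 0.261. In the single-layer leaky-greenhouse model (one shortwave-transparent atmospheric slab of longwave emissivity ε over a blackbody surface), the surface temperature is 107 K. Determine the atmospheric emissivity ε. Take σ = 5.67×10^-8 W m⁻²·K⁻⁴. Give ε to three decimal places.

First, T_e = [31.60·(1−0.261)/(4σ)]^(1/4) = 100.7 K.
Since (2−ε)/2 = (T_e/T_s)⁴ = 0.7855, ε = 0.4290.

0.429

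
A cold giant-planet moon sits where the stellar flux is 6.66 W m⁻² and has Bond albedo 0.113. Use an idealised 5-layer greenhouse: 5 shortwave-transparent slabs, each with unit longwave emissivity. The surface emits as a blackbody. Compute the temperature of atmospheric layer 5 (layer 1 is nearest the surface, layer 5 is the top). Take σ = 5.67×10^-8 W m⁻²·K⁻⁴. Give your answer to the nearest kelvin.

Top-of-atmosphere balance: σT_e⁴ = S(1−α)/4 = 1.477 W m⁻² → T_e = 71.44 K.
Each opaque layer satisfies 2T_j⁴ = T_{j−1}⁴ + T_{j+1}⁴, giving T_k⁴ = (N+1−k)T_e⁴.
T_5 = (1)^(1/4)·71.44 = 71.44 K.

71 K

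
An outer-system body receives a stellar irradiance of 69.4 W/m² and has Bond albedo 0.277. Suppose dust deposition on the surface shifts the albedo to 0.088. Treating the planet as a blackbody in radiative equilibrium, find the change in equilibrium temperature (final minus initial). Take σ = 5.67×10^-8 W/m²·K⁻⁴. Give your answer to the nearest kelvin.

Before: T₁ = [69.40·0.723/(4σ)]^(1/4) = 122.0 K.
Final:   T₂ = [S(1−0.088)/(4σ)]^(1/4) = 129.2 K.
Change: 129.2 − 122.0 = 7.290 K.

7 K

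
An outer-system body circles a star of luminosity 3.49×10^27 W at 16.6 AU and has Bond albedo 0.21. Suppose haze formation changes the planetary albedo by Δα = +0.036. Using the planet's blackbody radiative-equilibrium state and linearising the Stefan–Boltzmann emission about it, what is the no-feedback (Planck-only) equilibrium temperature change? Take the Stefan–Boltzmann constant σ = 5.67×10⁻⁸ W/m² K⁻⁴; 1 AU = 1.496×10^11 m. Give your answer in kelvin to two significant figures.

d = 16.6 × 1.496×10^11 m = 2.483×10^12 m.
S = L/(4πd²) = 45.03 W/m².
Reference equilibrium: T_e = [S(1−α)/(4σ)]^(1/4) = 111.9 K.
ΔF = −(S/4)Δα = −(45.03/4)×(+0.036) = -0.4053 W/m².
The Planck feedback parameter is 4σT_e³ = 0.3179 W/m²/K.
ΔT₀ = ΔF/λ_P = -0.4053/0.3179 = -1.27 K.

-1.3 K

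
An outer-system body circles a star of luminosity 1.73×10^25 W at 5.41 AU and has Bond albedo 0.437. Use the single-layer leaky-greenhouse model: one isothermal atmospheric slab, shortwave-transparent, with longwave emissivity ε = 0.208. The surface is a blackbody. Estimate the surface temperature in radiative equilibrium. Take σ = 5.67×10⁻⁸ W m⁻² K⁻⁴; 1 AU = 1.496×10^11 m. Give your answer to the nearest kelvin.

Orbital distance: d = 5.41 AU = 8.093×10^11 m.
S = L/(4πd²) = 2.102 W m⁻².
Effective emission temperature (TOA balance): σT_e⁴ = S(1−α)/4 = 0.2958 W m⁻² → T_e = 47.79 K.
The surface balance (absorbed SW + ε·downward IR = σT_s⁴) with T_a⁴ = T_s⁴/2 reduces to T_s = T_e·[2/(2−ε)]^¼ = 49.12 K.

49 K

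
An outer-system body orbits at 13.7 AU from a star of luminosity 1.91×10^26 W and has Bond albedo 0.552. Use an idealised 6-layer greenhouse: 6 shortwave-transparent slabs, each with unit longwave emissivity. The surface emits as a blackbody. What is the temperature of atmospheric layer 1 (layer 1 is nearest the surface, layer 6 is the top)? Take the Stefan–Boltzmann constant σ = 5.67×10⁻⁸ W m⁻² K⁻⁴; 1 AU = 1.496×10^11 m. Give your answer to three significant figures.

d = 13.7 × 1.496×10^11 m = 2.050×10^12 m.
Spreading L over a sphere of radius d: S = 1.91×10^26/(4π·2.05×10^12²) = 3.618 W m⁻².
Top-of-atmosphere balance: σT_e⁴ = S(1−α)/4 = 0.4053 W m⁻² → T_e = 51.71 K.
The net upward flux σT_e⁴ is constant between every pair of levels, so T_k⁴ = (N+1−k)T_e⁴.
T_1 = (6)^(1/4)·51.71 = 80.92 K.

80.9 kelvin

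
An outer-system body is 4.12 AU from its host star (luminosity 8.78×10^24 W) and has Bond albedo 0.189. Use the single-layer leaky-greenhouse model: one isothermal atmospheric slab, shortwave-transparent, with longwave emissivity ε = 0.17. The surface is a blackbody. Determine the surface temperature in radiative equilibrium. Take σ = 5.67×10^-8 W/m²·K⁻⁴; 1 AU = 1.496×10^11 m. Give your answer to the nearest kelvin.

52 kelvin

d = 4.12 × 1.496×10^11 m = 6.164×10^11 m.
S = L/(4πd²) = 1.839 W/m².
The planet radiates to space at T_e = [S(1−α)/(4σ)]^(1/4) = 50.64 K.
For a single slab of emissivity ε, T_s⁴ = 2T_e⁴/(2−ε); thus T_s = 50.64·(1.093)^(1/4) = 51.78 K.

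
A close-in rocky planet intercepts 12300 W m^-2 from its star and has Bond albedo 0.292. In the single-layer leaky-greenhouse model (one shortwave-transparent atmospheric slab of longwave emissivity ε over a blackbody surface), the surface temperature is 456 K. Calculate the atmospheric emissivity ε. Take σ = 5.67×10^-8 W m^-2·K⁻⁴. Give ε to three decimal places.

0.224

TOA balance gives T_e = 442.7 K.
Since (2−ε)/2 = (T_e/T_s)⁴ = 0.8880, ε = 0.2239.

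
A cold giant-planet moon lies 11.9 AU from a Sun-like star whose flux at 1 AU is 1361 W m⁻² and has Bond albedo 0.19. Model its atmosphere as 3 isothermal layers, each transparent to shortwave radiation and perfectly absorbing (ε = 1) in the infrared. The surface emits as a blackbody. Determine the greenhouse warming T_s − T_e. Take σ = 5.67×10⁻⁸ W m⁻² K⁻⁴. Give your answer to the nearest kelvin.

By the inverse-square law, S = 1361/11.9² = 9.611 W m⁻².
OLR = S(1−α)/4 = 1.946 W m⁻²; the top layer radiates at T_e = 76.54 K.
Surface: T_s = (4)^¼·T_e = 108.2 K.
So the greenhouse effect raises the surface by 108.2 − 76.54 = 31.70 K.

32 K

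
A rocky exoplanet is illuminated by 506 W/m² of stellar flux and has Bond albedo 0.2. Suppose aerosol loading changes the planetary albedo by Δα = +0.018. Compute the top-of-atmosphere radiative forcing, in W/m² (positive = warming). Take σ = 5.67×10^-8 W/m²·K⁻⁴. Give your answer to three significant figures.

-2.28 W/m²

The change in absorbed flux is Δ[S(1−α)/4] = −SΔα/4 = -2.277 W/m².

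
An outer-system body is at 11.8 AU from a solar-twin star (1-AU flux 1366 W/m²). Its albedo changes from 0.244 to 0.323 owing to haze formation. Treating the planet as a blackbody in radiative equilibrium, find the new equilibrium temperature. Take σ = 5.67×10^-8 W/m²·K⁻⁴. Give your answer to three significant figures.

By the inverse-square law, S = 1366/11.8² = 9.810 W/m².
New equilibrium: T₂ = [(1−0.323)·9.810/(4σ)]^(1/4) = 73.56 K.

73.6 K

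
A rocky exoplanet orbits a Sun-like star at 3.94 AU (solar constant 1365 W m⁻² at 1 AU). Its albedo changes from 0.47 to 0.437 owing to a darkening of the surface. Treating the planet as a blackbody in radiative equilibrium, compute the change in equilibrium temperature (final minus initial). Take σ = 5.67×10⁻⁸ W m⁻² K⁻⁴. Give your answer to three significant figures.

Flux at the orbit: S = 1365/(3.94)² = 87.93 W m⁻².
Initial: T₁ = [S(1−0.47)/(4σ)]^(1/4) = 119.7 K.
After:  T₂ = [87.93·0.563/(4σ)]^(1/4) = 121.5 K.
Change: 121.5 − 119.7 = 1.822 K.

1.82 kelvin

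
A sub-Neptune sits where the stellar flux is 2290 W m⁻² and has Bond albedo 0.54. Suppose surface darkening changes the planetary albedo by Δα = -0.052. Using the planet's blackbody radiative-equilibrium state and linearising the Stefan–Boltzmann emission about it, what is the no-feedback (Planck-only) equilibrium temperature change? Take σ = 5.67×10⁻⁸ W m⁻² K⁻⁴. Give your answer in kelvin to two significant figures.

7.4 K

Reference equilibrium: T_e = [S(1−α)/(4σ)]^(1/4) = 261.1 K.
TOA radiative forcing: ΔF = −S·Δα/4 = −2290·(-0.052)/4 = 29.77 W m⁻².
Planck response: λ_P = 4σT_e³ = 4·5.67×10⁻⁸·(261.1)³ = 4.035 W m⁻²/K.
Hence the no-feedback warming is ΔF/(4σT_e³) = 7.38 K.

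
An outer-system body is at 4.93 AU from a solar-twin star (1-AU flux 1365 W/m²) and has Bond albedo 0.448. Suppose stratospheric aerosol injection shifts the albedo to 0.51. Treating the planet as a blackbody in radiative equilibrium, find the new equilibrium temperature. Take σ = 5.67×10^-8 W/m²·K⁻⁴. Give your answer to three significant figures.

Flux at the orbit: S = 1365/(4.93)² = 56.16 W/m².
T₂ = [S(1−α₂)/(4σ)]^(1/4) = [56.16·0.49/(4σ)]^(1/4) = 105.0 K.

105 K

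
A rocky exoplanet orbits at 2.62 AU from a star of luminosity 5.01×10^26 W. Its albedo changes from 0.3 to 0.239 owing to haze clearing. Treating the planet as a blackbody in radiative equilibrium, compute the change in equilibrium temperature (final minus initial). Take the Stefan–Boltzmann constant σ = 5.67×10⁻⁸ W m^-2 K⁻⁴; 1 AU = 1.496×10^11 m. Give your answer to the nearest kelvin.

Orbital distance: d = 2.62 AU = 3.920×10^11 m.
Flux at the orbit: S = L/(4πd²) = 5.01×10^26/(4π·(3.92×10^11)²) = 259.5 W m^-2.
Before: T₁ = [259.5·0.7/(4σ)]^(1/4) = 168.2 K.
With α = 0.239, T₂ = 171.8 K.
ΔT = T₂ − T₁ = 3.551 K.

4 kelvin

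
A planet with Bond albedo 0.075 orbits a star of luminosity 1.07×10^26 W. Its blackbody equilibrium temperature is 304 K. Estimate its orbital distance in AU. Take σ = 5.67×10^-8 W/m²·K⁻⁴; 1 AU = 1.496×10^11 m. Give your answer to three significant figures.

The flux needed for this T is 4σT⁴/(1−0.075) = 2094 W/m².
Then d = [L/(4πS)]^(1/2) = 6.377×10^10 m, i.e. 0.4262 AU.

0.426 AU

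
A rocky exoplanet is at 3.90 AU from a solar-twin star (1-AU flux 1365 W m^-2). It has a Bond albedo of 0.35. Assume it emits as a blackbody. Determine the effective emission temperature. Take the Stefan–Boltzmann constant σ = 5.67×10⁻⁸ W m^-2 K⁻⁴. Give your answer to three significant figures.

Flux at the orbit: S = 1365/(3.90)² = 89.74 W m^-2.
Averaging over the sphere, the absorbed flux is S(1−α)/4 = 14.58 W m^-2.
Balancing against σT⁴: T = (14.58/5.67×10⁻⁸)^(1/4) = 126.6 K.

127 kelvin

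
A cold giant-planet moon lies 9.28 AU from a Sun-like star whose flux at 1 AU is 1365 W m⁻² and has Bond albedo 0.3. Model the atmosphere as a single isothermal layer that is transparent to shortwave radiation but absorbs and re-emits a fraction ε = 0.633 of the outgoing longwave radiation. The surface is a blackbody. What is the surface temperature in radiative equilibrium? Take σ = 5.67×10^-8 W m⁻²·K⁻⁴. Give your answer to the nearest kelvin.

92 K

Flux at the orbit: S = 1365/(9.28)² = 15.85 W m⁻².
At the top of the atmosphere, σT_e⁴ = S(1−α)/4 = 2.774 W m⁻², giving T_e = 83.63 K.
The surface balance (absorbed SW + ε·downward IR = σT_s⁴) with T_a⁴ = T_s⁴/2 reduces to T_s = T_e·[2/(2−ε)]^¼ = 91.98 K.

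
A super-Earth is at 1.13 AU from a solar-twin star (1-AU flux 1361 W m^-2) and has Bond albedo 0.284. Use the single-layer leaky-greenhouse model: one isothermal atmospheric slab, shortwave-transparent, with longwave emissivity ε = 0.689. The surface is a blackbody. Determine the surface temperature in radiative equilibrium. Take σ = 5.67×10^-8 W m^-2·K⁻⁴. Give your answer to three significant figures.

Flux at the orbit: S = 1361/(1.13)² = 1066 W m^-2.
At the top of the atmosphere, σT_e⁴ = S(1−α)/4 = 190.8 W m^-2, giving T_e = 240.8 K.
Surface balance with a leaky layer gives σT_s⁴ = σT_e⁴·2/(2−ε), so T_s = T_e·[2/(2−0.689)]^(1/4) = 267.7 K.

268 K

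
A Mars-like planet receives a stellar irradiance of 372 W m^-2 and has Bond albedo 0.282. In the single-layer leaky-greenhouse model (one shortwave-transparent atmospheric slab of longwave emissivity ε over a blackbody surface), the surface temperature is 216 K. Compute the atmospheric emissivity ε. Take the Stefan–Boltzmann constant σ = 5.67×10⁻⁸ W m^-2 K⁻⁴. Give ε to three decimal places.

0.918

First, T_e = [372.0·(1−0.282)/(4σ)]^(1/4) = 185.2 K.
Since (2−ε)/2 = (T_e/T_s)⁴ = 0.5410, ε = 0.9180.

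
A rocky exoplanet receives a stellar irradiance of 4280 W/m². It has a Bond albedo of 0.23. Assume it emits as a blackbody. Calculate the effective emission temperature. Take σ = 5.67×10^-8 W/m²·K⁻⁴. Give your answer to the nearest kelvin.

The planet absorbs (1−α)S over its disc πR² and re-emits over 4πR², so the mean absorbed flux is (1−0.23)·4280/4 = 823.9 W/m².
Set σT⁴ = 823.9 → T = (823.9/σ)^(1/4) = 347.2 K.

347 K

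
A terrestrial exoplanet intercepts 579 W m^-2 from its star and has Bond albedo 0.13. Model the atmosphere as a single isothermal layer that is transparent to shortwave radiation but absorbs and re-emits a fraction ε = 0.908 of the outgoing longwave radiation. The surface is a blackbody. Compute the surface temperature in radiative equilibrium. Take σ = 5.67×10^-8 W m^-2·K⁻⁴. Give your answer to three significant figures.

253 K

The planet radiates to space at T_e = [S(1−α)/(4σ)]^(1/4) = 217.1 K.
The surface balance (absorbed SW + ε·downward IR = σT_s⁴) with T_a⁴ = T_s⁴/2 reduces to T_s = T_e·[2/(2−ε)]^¼ = 252.5 K.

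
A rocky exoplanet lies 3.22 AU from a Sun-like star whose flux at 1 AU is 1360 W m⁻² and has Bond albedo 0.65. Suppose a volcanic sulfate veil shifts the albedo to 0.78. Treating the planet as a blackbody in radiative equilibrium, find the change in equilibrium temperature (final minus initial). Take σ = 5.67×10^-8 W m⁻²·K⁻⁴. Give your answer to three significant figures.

-13.1 K

Flux at the orbit: S = 1360/(3.22)² = 131.2 W m⁻².
Before: T₁ = [131.2·0.35/(4σ)]^(1/4) = 119.3 K.
With α = 0.78, T₂ = 106.2 K.
ΔT = T₂ − T₁ = -13.07 K.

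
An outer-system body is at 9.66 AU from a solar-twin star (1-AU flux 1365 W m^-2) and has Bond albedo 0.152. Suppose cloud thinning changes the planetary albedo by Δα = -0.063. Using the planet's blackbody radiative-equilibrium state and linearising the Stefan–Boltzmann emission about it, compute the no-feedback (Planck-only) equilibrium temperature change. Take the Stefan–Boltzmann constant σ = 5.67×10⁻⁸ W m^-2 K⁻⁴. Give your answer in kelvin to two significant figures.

By the inverse-square law, S = 1365/9.66² = 14.63 W m^-2.
The baseline emission temperature is T_e = 86.00 K.
TOA radiative forcing: ΔF = −S·Δα/4 = −14.63·(-0.063)/4 = 0.2304 W m^-2.
Planck response: λ_P = 4σT_e³ = 4·5.67×10⁻⁸·(86.00)³ = 0.1442 W m^-2/K.
So ΔT₀ = 0.2304/0.1442 = 1.60 K.

1.6 K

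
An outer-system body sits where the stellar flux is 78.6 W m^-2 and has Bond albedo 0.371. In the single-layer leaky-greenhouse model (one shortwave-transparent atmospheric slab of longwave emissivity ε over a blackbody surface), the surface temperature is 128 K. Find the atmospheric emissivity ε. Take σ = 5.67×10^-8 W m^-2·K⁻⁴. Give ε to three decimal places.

0.376

First, T_e = [78.60·(1−0.371)/(4σ)]^(1/4) = 121.5 K.
Inverting T_s⁴ = 2T_e⁴/(2−ε): (T_e/T_s)⁴ = 0.8121, so ε = 2(1 − 0.8121) = 0.3759.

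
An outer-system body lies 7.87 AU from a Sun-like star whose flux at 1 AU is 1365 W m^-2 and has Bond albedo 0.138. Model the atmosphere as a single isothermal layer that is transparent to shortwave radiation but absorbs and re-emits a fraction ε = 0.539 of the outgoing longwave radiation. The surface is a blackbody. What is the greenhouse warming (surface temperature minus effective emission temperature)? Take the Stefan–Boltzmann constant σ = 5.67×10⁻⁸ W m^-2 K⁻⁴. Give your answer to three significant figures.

Flux at the orbit: S = 1365/(7.87)² = 22.04 W m^-2.
The planet radiates to space at T_e = [S(1−α)/(4σ)]^(1/4) = 95.67 K.
The surface balance (absorbed SW + ε·downward IR = σT_s⁴) with T_a⁴ = T_s⁴/2 reduces to T_s = T_e·[2/(2−ε)]^¼ = 103.5 K.
The atmosphere warms the surface by 7.813 K.

7.81 kelvin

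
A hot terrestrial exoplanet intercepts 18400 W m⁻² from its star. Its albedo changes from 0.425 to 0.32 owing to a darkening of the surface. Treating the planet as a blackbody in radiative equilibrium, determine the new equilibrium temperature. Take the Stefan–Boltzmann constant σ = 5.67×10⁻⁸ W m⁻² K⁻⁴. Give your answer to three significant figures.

485 kelvin

T₂ = [S(1−α₂)/(4σ)]^(1/4) = [18400·0.68/(4σ)]^(1/4) = 484.6 K.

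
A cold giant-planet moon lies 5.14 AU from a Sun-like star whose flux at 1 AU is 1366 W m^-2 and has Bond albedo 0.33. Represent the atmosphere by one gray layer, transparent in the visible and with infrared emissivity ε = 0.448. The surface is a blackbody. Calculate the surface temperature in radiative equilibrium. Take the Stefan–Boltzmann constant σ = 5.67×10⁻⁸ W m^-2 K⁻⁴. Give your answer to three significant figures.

118 K

By the inverse-square law, S = 1366/5.14² = 51.70 W m^-2.
At the top of the atmosphere, σT_e⁴ = S(1−α)/4 = 8.660 W m^-2, giving T_e = 111.2 K.
Surface balance with a leaky layer gives σT_s⁴ = σT_e⁴·2/(2−ε), so T_s = T_e·[2/(2−0.448)]^(1/4) = 118.4 K.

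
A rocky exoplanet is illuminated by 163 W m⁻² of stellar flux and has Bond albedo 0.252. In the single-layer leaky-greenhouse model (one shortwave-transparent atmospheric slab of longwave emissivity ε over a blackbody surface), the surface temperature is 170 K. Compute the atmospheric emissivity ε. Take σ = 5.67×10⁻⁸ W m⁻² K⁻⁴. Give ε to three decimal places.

First, T_e = [163.0·(1−0.252)/(4σ)]^(1/4) = 152.3 K.
T_s⁴ = T_e⁴·2/(2−ε) → ε = 2 − 2(T_e/T_s)⁴ = 2 − 2·(152.3/170)⁴ = 0.7127.

0.713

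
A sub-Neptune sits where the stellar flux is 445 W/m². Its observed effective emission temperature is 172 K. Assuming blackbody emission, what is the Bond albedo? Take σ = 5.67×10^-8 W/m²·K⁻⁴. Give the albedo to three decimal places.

Rearranging the radiative balance, α = 1 − 4σT⁴/S.
4σT⁴ = 4·5.67×10⁻⁸·(172)⁴ = 198.5 W/m².
Hence α = 1 − 198.5/445.0 = 0.5539.

0.554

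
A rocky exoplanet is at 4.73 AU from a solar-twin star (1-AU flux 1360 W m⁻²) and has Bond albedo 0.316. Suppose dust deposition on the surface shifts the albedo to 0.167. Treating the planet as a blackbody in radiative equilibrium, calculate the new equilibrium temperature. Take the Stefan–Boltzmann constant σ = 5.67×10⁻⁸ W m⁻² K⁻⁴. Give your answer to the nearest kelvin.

122 K

By the inverse-square law, S = 1360/4.73² = 60.79 W m⁻².
T₂ = [S(1−α₂)/(4σ)]^(1/4) = [60.79·0.833/(4σ)]^(1/4) = 122.2 K.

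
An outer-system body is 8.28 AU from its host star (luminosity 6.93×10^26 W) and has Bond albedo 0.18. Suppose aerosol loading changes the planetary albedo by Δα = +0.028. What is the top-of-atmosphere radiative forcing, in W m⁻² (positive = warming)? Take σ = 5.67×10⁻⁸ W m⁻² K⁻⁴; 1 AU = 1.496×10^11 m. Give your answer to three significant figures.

d = 8.28 × 1.496×10^11 m = 1.239×10^12 m.
Flux at the orbit: S = L/(4πd²) = 6.93×10^26/(4π·(1.24×10^12)²) = 35.94 W m⁻².
ΔF = −(S/4)Δα = −(35.94/4)×(+0.028) = -0.2516 W m⁻².

-0.252 W m⁻²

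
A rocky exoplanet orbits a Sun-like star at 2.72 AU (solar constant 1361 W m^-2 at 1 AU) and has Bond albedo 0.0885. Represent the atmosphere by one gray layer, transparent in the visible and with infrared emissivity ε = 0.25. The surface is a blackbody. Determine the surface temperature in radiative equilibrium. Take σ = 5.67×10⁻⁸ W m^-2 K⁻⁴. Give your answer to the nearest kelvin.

170 K

By the inverse-square law, S = 1361/2.72² = 184.0 W m^-2.
Effective emission temperature (TOA balance): σT_e⁴ = S(1−α)/4 = 41.92 W m^-2 → T_e = 164.9 K.
The surface balance (absorbed SW + ε·downward IR = σT_s⁴) with T_a⁴ = T_s⁴/2 reduces to T_s = T_e·[2/(2−ε)]^¼ = 170.5 K.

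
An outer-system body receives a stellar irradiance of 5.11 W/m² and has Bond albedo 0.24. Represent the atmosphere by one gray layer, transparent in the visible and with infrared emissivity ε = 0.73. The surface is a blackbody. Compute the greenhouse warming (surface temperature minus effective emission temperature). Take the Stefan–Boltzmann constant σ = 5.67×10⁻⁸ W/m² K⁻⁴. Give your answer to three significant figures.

7.73 K

The planet radiates to space at T_e = [S(1−α)/(4σ)]^(1/4) = 64.33 K.
For a single slab of emissivity ε, T_s⁴ = 2T_e⁴/(2−ε); thus T_s = 64.33·(1.575)^(1/4) = 72.06 K.
T_s − T_e = 72.06 − 64.33 = 7.734 K.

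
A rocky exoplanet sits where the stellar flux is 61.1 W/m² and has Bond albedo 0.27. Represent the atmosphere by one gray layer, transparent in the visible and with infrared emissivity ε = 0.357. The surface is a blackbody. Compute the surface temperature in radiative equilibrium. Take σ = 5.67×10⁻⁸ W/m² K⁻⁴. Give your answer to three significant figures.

124 kelvin

Effective emission temperature (TOA balance): σT_e⁴ = S(1−α)/4 = 11.15 W/m² → T_e = 118.4 K.
For a single slab of emissivity ε, T_s⁴ = 2T_e⁴/(2−ε); thus T_s = 118.4·(1.217)^(1/4) = 124.4 K.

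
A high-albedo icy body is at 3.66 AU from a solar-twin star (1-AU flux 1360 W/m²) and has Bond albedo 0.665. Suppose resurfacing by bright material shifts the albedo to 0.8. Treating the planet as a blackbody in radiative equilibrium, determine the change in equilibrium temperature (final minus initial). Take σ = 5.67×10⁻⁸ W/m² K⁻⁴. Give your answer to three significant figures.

-13.4 kelvin

Flux at the orbit: S = 1360/(3.66)² = 101.5 W/m².
Initial: T₁ = [S(1−0.665)/(4σ)]^(1/4) = 110.7 K.
With α = 0.8, T₂ = 97.27 K.
Change: 97.27 − 110.7 = -13.39 K.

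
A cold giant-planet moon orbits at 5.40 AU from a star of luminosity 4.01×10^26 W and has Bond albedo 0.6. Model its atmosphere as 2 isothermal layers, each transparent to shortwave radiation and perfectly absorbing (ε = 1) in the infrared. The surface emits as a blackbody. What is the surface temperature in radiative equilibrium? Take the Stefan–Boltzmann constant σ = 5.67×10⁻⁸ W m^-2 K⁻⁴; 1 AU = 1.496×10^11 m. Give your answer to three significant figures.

Orbital distance: d = 5.40 AU = 8.078×10^11 m.
Flux at the orbit: S = L/(4πd²) = 4.01×10^26/(4π·(8.08×10^11)²) = 48.90 W m^-2.
The effective emission temperature is T_e = [S(1−α)/(4σ)]^¼ = 96.37 K.
For an N-layer opaque stack, T_s⁴ = (N+1)T_e⁴, hence T_s = (3)^(1/4)×96.37 K = 126.8 K.

127 K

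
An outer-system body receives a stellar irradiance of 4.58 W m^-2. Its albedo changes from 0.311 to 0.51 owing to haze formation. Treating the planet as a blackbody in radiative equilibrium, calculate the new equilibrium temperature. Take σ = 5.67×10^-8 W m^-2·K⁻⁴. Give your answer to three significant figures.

56.1 kelvin

T₂ = [S(1−α₂)/(4σ)]^(1/4) = [4.580·0.49/(4σ)]^(1/4) = 56.09 K.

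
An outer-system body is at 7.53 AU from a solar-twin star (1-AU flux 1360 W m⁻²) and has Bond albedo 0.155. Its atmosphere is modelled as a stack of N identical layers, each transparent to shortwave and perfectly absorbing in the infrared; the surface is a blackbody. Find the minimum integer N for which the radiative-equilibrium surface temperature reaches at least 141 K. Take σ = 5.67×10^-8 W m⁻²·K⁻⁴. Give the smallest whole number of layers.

Flux at the orbit: S = 1360/(7.53)² = 23.99 W m⁻².
OLR = S(1−α)/4 = 5.067 W m⁻²; the top layer radiates at T_e = 97.23 K.
Since T_s⁴ = (N+1)T_e⁴, we need N ≥ (T_s/T_e)⁴ − 1 = 3.423.
The minimum whole number is N = 4.

4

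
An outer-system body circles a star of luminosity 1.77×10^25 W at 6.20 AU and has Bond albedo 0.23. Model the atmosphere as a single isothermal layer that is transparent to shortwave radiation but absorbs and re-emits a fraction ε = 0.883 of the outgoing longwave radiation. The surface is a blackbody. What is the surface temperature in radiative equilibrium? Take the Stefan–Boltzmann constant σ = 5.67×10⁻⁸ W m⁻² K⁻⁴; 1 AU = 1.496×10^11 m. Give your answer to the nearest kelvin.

56 K

d = 6.20 × 1.496×10^11 m = 9.275×10^11 m.
Spreading L over a sphere of radius d: S = 1.77×10^25/(4π·9.28×10^11²) = 1.637 W m⁻².
The planet radiates to space at T_e = [S(1−α)/(4σ)]^(1/4) = 48.56 K.
The surface balance (absorbed SW + ε·downward IR = σT_s⁴) with T_a⁴ = T_s⁴/2 reduces to T_s = T_e·[2/(2−ε)]^¼ = 56.17 K.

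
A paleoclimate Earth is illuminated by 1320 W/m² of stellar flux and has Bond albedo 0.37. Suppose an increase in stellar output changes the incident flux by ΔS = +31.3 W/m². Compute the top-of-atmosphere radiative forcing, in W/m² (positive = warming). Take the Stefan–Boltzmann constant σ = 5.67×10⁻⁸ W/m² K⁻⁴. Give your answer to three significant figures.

4.93 W/m²

ΔF = Δ[S(1−α)]/4 = (1−0.37)·+31.3/4 = 4.930 W/m².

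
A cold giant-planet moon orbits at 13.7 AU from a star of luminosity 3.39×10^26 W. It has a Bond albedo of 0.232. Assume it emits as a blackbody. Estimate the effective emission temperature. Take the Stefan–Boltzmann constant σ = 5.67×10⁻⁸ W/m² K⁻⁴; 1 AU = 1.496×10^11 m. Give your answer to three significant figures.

68.3 K

Orbital distance: d = 13.7 AU = 2.050×10^12 m.
S = L/(4πd²) = 6.422 W/m².
The planet absorbs (1−α)S over its disc πR² and re-emits over 4πR², so the mean absorbed flux is (1−0.232)·6.422/4 = 1.233 W/m².
Set σT⁴ = 1.233 → T = (1.233/σ)^(1/4) = 68.29 K.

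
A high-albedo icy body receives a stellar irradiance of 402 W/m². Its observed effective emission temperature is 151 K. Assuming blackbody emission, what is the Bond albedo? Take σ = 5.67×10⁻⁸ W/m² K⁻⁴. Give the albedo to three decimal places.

Rearranging the radiative balance, α = 1 − 4σT⁴/S.
4σT⁴ = 4·5.67×10⁻⁸·(151)⁴ = 117.9 W/m².
Hence α = 1 − 117.9/402.0 = 0.7067.

0.707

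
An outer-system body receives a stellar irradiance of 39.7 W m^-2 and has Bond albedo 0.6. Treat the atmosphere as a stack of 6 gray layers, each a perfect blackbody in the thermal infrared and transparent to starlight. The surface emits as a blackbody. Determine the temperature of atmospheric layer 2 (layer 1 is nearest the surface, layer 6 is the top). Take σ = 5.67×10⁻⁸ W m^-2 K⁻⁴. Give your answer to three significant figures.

137 K

OLR = S(1−α)/4 = 3.970 W m^-2; the top layer radiates at T_e = 91.47 K.
Each opaque layer satisfies 2T_j⁴ = T_{j−1}⁴ + T_{j+1}⁴, giving T_k⁴ = (N+1−k)T_e⁴.
With k = 2: T_2 = (6+1−2)^¼·91.47 K = 136.8 K.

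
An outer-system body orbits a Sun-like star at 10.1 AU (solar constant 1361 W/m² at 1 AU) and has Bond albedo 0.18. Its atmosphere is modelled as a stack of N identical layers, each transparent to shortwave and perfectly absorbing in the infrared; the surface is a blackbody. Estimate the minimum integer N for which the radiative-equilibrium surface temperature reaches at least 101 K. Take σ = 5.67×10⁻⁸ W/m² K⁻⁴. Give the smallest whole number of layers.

2

Irradiance scales as 1/d², so S = 1361 W/m² × (1/10.1)² = 13.34 W/m².
Top-of-atmosphere balance: σT_e⁴ = S(1−α)/4 = 2.735 W/m² → T_e = 83.34 K.
T_s = (N+1)^(1/4)·T_e ≥ 101 K requires N+1 ≥ (T_s/T_e)⁴ = (101/83.34)⁴ = 2.157.
So N ≥ 1.157; the smallest integer is N = 2.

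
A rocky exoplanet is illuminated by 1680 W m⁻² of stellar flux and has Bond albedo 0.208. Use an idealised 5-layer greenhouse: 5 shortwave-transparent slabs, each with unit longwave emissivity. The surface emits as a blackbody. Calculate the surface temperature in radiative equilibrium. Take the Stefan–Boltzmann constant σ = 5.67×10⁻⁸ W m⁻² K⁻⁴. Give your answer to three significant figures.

433 K

The effective emission temperature is T_e = [S(1−α)/(4σ)]^¼ = 276.8 K.
Layer-by-layer balance gives σT_s⁴ = (N+1)σT_e⁴, so T_s = 6^¼·276.8 = 433.1 K.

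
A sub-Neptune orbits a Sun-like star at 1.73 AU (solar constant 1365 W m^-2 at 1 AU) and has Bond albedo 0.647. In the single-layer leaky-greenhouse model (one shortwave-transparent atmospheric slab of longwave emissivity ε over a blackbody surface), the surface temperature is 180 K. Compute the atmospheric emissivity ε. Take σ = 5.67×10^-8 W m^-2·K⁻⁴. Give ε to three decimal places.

0.648

By the inverse-square law, S = 1365/1.73² = 456.1 W m^-2.
TOA balance gives T_e = 163.2 K.
Since (2−ε)/2 = (T_e/T_s)⁴ = 0.6762, ε = 0.6476.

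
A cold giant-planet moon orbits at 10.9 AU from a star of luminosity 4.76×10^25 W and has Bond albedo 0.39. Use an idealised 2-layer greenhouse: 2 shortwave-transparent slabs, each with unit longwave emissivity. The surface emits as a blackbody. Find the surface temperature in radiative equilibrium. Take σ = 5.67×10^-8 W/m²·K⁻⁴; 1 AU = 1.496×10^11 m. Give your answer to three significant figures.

58.2 K

Orbital distance: d = 10.9 AU = 1.631×10^12 m.
S = L/(4πd²) = 1.425 W/m².
The effective emission temperature is T_e = [S(1−α)/(4σ)]^¼ = 44.24 K.
For an N-layer opaque stack, T_s⁴ = (N+1)T_e⁴, hence T_s = (3)^(1/4)×44.24 K = 58.23 K.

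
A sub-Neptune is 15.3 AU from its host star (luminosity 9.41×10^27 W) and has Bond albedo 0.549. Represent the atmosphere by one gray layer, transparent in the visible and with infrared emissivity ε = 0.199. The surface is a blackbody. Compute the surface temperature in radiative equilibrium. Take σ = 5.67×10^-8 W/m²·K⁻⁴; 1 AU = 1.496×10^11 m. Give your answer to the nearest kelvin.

d = 15.3 × 1.496×10^11 m = 2.289×10^12 m.
Spreading L over a sphere of radius d: S = 9.41×10^27/(4π·2.29×10^12²) = 142.9 W/m².
At the top of the atmosphere, σT_e⁴ = S(1−α)/4 = 16.12 W/m², giving T_e = 129.8 K.
Surface balance with a leaky layer gives σT_s⁴ = σT_e⁴·2/(2−ε), so T_s = T_e·[2/(2−0.199)]^(1/4) = 133.3 K.

133 K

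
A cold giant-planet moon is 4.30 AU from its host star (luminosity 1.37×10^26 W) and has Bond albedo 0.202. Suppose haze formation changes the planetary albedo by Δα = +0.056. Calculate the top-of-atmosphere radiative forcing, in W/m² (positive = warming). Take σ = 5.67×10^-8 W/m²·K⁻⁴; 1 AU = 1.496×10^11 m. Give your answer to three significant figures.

-0.369 W/m²

d = 4.30 × 1.496×10^11 m = 6.433×10^11 m.
Spreading L over a sphere of radius d: S = 1.37×10^26/(4π·6.43×10^11²) = 26.35 W/m².
TOA radiative forcing: ΔF = −S·Δα/4 = −26.35·(+0.056)/4 = -0.3688 W/m².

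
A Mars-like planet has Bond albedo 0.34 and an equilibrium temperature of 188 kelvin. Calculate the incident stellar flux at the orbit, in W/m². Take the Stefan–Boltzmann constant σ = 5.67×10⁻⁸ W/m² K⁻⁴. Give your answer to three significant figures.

429 W/m²

From S(1−α)/4 = σT⁴: S = 4σT⁴/(1−α).
The emitted flux is σT⁴ = 70.83 W/m².
So S = 4×70.83/(1−0.34) = 429.3 W/m².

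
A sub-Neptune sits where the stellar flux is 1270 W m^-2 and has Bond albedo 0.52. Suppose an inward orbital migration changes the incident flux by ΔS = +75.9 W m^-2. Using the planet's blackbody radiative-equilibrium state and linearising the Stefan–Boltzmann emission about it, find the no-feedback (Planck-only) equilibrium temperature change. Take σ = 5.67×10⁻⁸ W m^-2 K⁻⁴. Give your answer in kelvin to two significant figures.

3.4 K

The baseline emission temperature is T_e = 227.7 K.
Only a fraction (1−α) is absorbed and it's spread over 4πR², so ΔF = (1−α)ΔS/4 = 9.108 W m^-2.
The Planck feedback parameter is 4σT_e³ = 2.677 W m^-2/K.
ΔT₀ = ΔF/λ_P = 9.108/2.677 = 3.40 K.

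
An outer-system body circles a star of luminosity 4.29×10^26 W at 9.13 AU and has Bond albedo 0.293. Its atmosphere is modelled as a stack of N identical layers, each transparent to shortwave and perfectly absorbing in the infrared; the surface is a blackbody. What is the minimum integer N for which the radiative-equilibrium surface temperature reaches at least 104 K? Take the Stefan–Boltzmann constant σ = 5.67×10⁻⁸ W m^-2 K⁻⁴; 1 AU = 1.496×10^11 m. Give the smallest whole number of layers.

2

Orbital distance: d = 9.13 AU = 1.366×10^12 m.
S = L/(4πd²) = 18.30 W m^-2.
Top-of-atmosphere balance: σT_e⁴ = S(1−α)/4 = 3.234 W m^-2 → T_e = 86.91 K.
Need (N+1)T_e⁴ ≥ T_s⁴, i.e. N+1 ≥ (104/86.91)⁴ = 2.051.
So N ≥ 1.051; the smallest integer is N = 2.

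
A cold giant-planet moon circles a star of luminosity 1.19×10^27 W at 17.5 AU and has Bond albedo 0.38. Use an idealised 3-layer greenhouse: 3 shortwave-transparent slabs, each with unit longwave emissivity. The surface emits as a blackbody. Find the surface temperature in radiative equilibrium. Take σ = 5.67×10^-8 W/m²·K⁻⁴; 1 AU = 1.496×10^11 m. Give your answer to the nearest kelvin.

111 K

Orbital distance: d = 17.5 AU = 2.618×10^12 m.
Spreading L over a sphere of radius d: S = 1.19×10^27/(4π·2.62×10^12²) = 13.82 W/m².
The effective emission temperature is T_e = [S(1−α)/(4σ)]^¼ = 78.39 K.
For an N-layer opaque stack, T_s⁴ = (N+1)T_e⁴, hence T_s = (4)^(1/4)×78.39 K = 110.9 K.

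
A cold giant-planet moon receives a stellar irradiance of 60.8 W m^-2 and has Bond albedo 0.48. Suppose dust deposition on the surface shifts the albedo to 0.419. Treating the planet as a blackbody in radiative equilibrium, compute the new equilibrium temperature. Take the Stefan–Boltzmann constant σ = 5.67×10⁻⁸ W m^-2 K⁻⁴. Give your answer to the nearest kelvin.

T₂ = [S(1−α₂)/(4σ)]^(1/4) = [60.80·0.581/(4σ)]^(1/4) = 111.7 K.

112 kelvin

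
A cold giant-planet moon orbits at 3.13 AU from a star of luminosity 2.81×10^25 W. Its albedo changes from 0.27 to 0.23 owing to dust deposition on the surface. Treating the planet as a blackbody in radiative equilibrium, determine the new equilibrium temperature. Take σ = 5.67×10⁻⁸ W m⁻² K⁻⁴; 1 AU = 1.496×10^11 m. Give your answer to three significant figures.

d = 3.13 × 1.496×10^11 m = 4.682×10^11 m.
Flux at the orbit: S = L/(4πd²) = 2.81×10^25/(4π·(4.68×10^11)²) = 10.20 W m⁻².
T₂ = [S(1−α₂)/(4σ)]^(1/4) = [10.20·0.77/(4σ)]^(1/4) = 76.71 K.

76.7 K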